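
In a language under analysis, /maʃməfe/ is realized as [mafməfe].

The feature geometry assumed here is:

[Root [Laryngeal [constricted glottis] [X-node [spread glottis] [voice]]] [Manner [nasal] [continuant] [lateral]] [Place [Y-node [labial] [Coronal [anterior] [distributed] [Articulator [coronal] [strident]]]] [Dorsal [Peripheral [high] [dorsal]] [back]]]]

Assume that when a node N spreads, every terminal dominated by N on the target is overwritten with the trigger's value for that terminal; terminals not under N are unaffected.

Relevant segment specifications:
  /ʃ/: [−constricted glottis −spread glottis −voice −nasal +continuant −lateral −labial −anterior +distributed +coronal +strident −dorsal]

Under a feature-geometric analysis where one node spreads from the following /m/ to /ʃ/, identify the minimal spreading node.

Y-node

Feature comparison: [labial], [coronal], [anterior], [distributed], [strident] differ between /ʃ/ and [f]; the remaining terminals match.
In this geometry the lowest node dominating all of them is Y-node: every daughter of Y-node dominates only a proper subset, so no lower node suffices.
Delinking /ʃ/'s Y-node and associating /m/'s Y-node gives precisely the feature bundle of [f].
Features on which the two segments disagree outside Y-node, such as [nasal], [voice], are unchanged — nothing dominating them spread, and Y-node is the minimal sufficient constituent.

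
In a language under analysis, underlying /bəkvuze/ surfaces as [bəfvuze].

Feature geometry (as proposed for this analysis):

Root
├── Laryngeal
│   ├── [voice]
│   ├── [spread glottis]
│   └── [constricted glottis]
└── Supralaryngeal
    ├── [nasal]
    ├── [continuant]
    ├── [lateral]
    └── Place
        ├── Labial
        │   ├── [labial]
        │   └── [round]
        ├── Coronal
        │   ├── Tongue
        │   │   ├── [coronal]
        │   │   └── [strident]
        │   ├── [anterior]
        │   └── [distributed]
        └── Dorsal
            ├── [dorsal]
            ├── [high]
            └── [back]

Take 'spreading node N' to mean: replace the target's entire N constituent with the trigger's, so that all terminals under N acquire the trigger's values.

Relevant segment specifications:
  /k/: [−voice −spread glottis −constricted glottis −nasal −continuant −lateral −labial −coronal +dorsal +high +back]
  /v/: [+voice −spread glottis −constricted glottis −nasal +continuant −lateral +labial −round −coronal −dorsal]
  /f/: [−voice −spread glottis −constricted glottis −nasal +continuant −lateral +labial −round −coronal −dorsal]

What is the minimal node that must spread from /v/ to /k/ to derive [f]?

Supralaryngeal

The alternation /k/ → [f] changes [continuant], [labial], [round], [dorsal], [high], [back] and nothing else.
The smallest constituent containing every changed terminal is Supralaryngeal — each of its daughters lacks at least one of the affected features.
Spreading Supralaryngeal from /v/ overwrites each of those terminals with /v/'s values, yielding exactly [f].
[voice] — on which /v/ differs from /k/ — is unchanged, so Root cannot have spread; the constituent is no larger than Supralaryngeal.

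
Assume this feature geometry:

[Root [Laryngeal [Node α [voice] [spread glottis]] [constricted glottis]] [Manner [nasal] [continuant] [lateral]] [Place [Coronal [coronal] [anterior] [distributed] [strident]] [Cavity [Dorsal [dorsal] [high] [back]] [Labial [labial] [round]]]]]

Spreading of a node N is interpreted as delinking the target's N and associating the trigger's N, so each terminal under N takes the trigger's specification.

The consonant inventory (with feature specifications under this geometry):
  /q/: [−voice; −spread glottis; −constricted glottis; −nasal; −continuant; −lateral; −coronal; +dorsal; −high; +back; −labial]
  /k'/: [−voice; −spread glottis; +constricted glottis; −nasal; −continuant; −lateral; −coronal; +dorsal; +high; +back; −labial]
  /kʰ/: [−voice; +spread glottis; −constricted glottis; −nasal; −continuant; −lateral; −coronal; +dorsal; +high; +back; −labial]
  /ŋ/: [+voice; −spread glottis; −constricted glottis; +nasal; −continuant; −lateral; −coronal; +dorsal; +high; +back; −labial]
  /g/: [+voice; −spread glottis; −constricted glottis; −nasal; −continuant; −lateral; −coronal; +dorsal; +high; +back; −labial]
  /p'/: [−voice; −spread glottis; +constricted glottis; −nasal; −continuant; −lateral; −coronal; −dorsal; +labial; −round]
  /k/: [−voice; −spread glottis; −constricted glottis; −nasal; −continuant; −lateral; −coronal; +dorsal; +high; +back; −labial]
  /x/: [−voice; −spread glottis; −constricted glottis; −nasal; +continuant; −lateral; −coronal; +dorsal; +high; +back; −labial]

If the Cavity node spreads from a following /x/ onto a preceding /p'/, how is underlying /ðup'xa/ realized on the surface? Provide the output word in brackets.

Cavity immediately or transitively dominates [dorsal], [high], [back], [labial], [round].
Spreading Cavity from /x/ onto /p'/ replaces those values with /x/'s: [+dorsal], [+high], [+back], [−labial]. Features outside Cavity ([voice], [spread glottis], [constricted glottis], …) stay as in /p'/.
This feature bundle is that of [k'], so /ðup'xa/ surfaces as [ðuk'xa].

[ðuk'xa]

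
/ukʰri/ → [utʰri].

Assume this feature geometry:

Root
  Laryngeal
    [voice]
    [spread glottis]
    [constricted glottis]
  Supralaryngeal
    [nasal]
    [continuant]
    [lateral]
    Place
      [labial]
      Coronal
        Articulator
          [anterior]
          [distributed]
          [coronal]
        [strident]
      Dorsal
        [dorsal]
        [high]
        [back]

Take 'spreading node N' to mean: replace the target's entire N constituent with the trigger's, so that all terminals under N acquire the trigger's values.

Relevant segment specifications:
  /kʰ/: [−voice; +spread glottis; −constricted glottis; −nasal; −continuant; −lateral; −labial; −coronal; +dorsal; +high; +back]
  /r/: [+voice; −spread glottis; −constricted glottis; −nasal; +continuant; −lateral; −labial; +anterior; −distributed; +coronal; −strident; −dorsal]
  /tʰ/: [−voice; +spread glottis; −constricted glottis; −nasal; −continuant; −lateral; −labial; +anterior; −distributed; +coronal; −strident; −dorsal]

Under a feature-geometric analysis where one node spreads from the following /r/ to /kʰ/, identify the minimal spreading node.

/kʰ/ and [tʰ] differ in [coronal], [anterior], [distributed], [strident], [dorsal], [high], [back]; every other specified feature is identical.
Tracing each changed feature up the tree, the paths first meet at Place; any lower node misses at least one of them.
Spreading Place from /r/ overwrites each of those terminals with /r/'s values, yielding exactly [tʰ].
Had Supralaryngeal or a higher node spread, [continuant] would have taken /r/'s value; it stays as in /kʰ/, confirming the spreading constituent is exactly Place.

Place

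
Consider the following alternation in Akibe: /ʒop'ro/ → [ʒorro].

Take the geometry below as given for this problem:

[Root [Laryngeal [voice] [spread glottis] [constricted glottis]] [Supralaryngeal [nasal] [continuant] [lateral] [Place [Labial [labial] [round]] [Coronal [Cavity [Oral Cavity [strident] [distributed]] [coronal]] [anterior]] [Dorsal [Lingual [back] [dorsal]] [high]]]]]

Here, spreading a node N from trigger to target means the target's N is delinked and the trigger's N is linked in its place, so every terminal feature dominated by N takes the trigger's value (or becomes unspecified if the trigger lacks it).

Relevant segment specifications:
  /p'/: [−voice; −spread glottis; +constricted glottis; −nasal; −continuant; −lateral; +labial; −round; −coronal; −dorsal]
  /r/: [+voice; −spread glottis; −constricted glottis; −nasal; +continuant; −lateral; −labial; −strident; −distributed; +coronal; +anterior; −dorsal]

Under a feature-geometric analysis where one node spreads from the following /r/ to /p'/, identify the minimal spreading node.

Feature comparison: [voice], [constricted glottis], [continuant], [labial], [round], [coronal], [anterior], [distributed], [strident] differ between /p'/ and [r]; the remaining terminals match.
These terminals are all dominated by Root, and no proper subconstituent of Root covers them all; Root is their lowest common ancestor.
Delinking /p'/'s Root and associating /r/'s Root gives precisely the feature bundle of [r].

Root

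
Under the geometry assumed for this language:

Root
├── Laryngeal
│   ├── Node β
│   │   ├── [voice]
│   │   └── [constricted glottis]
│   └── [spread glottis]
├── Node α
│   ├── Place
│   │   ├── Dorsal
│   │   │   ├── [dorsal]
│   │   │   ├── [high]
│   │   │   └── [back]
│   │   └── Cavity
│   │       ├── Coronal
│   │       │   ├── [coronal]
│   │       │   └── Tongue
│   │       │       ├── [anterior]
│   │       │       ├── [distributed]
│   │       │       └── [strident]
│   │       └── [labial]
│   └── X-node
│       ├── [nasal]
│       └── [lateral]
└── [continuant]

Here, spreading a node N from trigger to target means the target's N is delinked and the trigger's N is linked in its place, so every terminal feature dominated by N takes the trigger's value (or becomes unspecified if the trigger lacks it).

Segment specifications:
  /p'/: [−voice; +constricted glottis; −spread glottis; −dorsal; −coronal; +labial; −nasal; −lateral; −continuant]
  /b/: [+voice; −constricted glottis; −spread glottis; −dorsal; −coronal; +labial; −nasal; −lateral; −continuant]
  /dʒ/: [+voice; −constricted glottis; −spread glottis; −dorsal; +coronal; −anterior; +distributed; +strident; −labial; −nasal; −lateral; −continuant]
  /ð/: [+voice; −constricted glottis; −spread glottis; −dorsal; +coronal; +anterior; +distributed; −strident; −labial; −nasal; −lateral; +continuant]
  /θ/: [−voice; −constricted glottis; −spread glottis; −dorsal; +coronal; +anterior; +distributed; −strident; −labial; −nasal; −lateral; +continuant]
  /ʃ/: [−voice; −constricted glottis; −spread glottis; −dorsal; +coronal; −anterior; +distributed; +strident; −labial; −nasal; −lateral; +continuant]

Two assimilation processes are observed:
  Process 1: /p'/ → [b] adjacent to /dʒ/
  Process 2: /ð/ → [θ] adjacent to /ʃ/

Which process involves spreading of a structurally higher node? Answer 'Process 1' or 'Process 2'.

Process 1

Process 1: the features that change are [voice], [constricted glottis]; the minimal node is Node β (depth 2).
Process 2: the feature that changes is [voice]; the minimal node is [voice] (depth 3).
Node β is closer to Root than [voice], so Process 1 spreads the higher node.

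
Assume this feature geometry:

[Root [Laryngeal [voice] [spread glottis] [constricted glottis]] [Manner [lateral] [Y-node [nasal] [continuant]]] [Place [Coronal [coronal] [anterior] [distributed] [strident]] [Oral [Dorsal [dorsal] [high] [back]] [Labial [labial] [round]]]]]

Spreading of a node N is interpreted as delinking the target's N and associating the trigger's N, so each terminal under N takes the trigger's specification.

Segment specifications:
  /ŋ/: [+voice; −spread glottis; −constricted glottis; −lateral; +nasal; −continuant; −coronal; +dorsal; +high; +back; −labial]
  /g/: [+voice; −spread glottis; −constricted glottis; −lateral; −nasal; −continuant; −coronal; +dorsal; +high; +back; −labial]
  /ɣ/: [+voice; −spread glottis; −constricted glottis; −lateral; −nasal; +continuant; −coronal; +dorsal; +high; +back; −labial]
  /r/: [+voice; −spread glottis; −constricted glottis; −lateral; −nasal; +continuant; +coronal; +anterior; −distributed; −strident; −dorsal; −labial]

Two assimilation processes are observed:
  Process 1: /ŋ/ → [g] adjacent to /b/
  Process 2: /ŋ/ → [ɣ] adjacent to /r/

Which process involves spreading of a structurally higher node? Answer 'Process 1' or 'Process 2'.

Process 1 alters [nasal]; the lowest dominating node is [nasal] (depth 3 from Root).
Process 2 alters [nasal], [continuant]; the lowest common ancestor is Y-node (depth 2 from Root).
Y-node is closer to Root than [nasal], so Process 2 spreads the higher node.

Process 2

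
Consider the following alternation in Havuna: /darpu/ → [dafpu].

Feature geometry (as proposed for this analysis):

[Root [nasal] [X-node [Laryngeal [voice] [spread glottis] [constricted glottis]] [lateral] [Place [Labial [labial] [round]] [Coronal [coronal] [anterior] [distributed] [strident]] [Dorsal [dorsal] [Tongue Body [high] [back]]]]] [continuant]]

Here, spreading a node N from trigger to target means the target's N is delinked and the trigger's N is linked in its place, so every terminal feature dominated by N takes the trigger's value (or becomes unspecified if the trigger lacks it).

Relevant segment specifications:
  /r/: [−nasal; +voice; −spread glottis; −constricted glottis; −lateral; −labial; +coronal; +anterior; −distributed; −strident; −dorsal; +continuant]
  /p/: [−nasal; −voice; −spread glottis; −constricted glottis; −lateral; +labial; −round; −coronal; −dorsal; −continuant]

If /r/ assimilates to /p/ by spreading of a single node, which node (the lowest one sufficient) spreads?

X-node

The alternation /r/ → [f] changes [voice], [labial], [round], [coronal], [anterior], [distributed], [strident] and nothing else.
In this geometry the lowest node dominating all of them is X-node: every daughter of X-node dominates only a proper subset, so no lower node suffices.
Spreading X-node from /p/ overwrites each of those terminals with /p/'s values, yielding exactly [f].
Had Root spread, [continuant] would have taken /p/'s value; it stays as in /r/, confirming the spreading constituent is exactly X-node.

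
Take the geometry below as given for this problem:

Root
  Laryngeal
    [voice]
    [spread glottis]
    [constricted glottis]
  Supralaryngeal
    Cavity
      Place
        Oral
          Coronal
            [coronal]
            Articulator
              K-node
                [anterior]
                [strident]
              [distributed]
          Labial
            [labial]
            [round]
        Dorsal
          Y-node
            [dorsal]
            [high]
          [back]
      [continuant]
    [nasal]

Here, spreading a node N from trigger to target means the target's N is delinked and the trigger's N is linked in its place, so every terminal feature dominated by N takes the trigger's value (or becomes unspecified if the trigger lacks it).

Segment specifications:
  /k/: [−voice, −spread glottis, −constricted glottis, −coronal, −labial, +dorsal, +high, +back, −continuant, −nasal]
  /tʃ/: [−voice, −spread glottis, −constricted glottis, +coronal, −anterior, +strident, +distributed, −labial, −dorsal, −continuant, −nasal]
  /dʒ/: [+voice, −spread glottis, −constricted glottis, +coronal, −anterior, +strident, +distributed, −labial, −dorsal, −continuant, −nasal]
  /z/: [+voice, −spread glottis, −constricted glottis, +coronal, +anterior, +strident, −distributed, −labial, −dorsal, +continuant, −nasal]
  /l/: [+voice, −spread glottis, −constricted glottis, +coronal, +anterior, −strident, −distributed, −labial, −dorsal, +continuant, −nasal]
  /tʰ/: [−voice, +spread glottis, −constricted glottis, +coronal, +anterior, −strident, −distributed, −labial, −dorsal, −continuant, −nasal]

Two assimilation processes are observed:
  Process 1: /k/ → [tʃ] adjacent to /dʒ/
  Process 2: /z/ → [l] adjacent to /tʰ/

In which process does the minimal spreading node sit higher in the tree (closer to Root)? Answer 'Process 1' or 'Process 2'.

Process 1

Process 1: the features that change are [coronal], [anterior], [distributed], [strident], [dorsal], [high], [back]; the minimal node is Place (depth 3).
In Process 2, [strident] changes, so the minimal spreading node is [strident] at depth 8.
Place is closer to Root than [strident], so Process 1 spreads the higher node.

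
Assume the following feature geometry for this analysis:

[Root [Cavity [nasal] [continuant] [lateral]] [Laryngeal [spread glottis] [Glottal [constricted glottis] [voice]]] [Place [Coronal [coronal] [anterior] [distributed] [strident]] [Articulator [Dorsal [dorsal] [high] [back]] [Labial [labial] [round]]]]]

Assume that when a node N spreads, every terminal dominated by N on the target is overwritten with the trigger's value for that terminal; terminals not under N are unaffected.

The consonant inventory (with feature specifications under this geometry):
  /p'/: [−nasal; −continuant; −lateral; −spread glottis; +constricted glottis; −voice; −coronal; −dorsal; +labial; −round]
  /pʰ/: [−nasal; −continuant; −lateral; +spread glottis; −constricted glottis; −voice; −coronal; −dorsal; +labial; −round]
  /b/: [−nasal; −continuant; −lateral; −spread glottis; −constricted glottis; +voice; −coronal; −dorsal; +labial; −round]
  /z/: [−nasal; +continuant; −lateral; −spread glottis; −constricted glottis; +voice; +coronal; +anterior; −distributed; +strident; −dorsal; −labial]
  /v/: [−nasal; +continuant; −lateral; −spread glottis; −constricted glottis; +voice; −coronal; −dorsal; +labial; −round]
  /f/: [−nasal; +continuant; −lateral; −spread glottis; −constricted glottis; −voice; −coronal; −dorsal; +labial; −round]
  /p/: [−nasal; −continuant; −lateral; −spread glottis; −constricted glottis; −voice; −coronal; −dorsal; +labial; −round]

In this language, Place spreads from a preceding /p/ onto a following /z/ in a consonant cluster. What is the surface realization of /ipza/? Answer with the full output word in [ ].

Place immediately or transitively dominates [coronal], [anterior], [distributed], [strident], [dorsal], [high], [back], [labial], [round].
Spreading Place from /p/ onto /z/ replaces those values with /p/'s: [−coronal], [−dorsal], [+labial], [−round]. Features outside Place ([nasal], [continuant], [lateral], …) stay as in /z/.
Among the inventory, only /v/ has exactly this specification, giving the surface form [ipva].

[ipva]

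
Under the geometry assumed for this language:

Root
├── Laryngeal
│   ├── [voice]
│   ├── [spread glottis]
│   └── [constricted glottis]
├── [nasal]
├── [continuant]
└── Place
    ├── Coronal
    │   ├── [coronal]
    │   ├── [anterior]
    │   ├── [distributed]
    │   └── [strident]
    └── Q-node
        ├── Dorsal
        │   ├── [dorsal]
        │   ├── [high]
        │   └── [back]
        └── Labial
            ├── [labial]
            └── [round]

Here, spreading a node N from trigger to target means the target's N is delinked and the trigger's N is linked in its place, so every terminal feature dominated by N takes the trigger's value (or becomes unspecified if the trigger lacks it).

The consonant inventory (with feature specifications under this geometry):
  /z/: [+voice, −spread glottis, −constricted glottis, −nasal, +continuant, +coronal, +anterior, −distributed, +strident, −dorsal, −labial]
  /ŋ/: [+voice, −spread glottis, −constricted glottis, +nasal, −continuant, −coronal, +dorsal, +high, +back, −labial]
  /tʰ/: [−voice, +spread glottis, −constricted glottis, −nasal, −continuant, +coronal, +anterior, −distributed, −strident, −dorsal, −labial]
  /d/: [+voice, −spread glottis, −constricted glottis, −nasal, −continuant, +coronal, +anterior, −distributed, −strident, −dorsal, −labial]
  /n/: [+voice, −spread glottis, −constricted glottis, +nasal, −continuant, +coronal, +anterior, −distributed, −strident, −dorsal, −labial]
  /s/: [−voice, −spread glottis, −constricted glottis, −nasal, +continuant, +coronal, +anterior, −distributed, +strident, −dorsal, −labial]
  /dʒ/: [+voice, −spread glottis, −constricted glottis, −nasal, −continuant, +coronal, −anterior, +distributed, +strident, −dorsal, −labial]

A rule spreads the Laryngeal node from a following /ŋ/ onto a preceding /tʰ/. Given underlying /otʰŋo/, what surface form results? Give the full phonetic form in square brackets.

[odŋo]

Laryngeal immediately or transitively dominates [voice], [spread glottis], [constricted glottis].
Spreading Laryngeal from /ŋ/ onto /tʰ/ replaces those values with /ŋ/'s: [+voice], [−spread glottis], [−constricted glottis]. Features outside Laryngeal ([nasal], [continuant], [coronal], …) stay as in /tʰ/.
The resulting bundle matches /d/ in the inventory; substituting it for /tʰ/ gives [odŋo].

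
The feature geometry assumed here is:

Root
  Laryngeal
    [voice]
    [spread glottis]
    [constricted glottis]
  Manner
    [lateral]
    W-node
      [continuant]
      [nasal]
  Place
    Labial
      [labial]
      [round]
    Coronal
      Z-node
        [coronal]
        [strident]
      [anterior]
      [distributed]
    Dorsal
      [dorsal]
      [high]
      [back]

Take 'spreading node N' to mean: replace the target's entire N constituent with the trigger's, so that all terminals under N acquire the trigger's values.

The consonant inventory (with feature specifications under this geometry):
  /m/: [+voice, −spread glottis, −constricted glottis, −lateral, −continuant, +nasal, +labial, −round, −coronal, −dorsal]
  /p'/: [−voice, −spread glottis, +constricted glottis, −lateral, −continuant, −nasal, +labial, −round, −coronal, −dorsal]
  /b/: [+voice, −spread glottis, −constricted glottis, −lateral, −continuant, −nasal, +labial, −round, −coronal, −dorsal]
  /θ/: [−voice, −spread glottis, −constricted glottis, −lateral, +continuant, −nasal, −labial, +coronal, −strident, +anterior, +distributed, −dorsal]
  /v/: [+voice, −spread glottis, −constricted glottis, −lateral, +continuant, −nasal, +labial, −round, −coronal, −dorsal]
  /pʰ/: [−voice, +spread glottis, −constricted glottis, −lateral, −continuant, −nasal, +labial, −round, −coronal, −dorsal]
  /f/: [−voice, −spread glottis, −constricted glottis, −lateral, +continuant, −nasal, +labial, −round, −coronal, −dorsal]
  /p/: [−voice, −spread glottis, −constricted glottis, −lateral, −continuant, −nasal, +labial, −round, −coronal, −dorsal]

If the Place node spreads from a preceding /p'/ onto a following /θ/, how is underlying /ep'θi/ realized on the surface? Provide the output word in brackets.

[ep'fi]

The Place node dominates the terminals [labial], [round], [coronal], [strident], [anterior], [distributed], [dorsal], [high], [back].
After delinking /θ/'s Place and linking /p'/'s, the affected terminals become [+labial], [−round], [−coronal], [−dorsal]; [voice], [spread glottis], [constricted glottis], … (outside Place) are retained from /θ/.
Among the inventory, only /f/ has exactly this specification, giving the surface form [ep'fi].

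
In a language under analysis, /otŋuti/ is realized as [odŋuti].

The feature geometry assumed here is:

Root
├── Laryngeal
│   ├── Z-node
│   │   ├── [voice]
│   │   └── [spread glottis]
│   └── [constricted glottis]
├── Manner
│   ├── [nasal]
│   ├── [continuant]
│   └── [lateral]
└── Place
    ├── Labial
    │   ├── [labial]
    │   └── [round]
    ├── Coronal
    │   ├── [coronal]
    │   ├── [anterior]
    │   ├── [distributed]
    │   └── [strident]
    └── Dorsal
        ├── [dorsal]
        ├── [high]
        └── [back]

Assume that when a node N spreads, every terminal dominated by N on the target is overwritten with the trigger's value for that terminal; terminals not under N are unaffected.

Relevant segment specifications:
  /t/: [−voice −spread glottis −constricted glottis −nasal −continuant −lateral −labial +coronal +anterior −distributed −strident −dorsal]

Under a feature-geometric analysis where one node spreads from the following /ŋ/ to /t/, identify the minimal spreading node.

[voice]

Feature comparison: [voice] differs between /t/ and [d]; the remaining terminals match.
Only a single terminal changes, and /ŋ/ supplies the new value, so [voice] itself is the minimal spreading constituent.
Features on which the two segments disagree outside [voice], such as [dorsal], [coronal], are unchanged — nothing dominating them spread, and [voice] is the minimal sufficient constituent.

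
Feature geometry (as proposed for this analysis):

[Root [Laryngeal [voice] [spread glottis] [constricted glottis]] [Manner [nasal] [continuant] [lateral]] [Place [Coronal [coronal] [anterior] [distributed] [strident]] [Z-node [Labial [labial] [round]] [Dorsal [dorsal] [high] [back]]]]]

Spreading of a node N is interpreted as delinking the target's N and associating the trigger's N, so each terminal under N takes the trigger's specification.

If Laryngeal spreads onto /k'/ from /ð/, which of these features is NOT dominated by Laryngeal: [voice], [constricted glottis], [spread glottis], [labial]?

[labial]

The terminals dominated by Laryngeal are [voice], [spread glottis], [constricted glottis].
[constricted glottis], [voice], [spread glottis] all lie under Laryngeal, so they are overwritten when Laryngeal spreads.
[labial] attaches under Labial, not under Laryngeal, so /k'/ retains its own value for [labial].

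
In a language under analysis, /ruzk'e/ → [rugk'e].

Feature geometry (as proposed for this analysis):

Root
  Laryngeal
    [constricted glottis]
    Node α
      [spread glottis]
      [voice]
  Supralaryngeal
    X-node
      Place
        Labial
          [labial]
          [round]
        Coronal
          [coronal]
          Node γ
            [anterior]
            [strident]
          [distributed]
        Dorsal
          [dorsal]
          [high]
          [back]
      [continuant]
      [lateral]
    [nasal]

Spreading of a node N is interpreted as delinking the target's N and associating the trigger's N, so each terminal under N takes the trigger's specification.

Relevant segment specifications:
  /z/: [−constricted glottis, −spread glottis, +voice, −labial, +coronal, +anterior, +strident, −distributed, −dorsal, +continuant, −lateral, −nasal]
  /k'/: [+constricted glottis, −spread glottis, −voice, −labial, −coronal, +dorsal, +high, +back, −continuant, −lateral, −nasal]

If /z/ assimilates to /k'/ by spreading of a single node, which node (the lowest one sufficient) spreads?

X-node

Comparing /z/ with its surface form [g], the features that change are [continuant], [coronal], [anterior], [distributed], [strident], [dorsal], [high], [back].
In this geometry the lowest node dominating all of them is X-node: every daughter of X-node dominates only a proper subset, so no lower node suffices.
Spreading X-node from /k'/ overwrites each of those terminals with /k'/'s values, yielding exactly [g].
Features on which the two segments disagree outside X-node, such as [constricted glottis], [voice], are unchanged — nothing dominating them spread, and X-node is the minimal sufficient constituent.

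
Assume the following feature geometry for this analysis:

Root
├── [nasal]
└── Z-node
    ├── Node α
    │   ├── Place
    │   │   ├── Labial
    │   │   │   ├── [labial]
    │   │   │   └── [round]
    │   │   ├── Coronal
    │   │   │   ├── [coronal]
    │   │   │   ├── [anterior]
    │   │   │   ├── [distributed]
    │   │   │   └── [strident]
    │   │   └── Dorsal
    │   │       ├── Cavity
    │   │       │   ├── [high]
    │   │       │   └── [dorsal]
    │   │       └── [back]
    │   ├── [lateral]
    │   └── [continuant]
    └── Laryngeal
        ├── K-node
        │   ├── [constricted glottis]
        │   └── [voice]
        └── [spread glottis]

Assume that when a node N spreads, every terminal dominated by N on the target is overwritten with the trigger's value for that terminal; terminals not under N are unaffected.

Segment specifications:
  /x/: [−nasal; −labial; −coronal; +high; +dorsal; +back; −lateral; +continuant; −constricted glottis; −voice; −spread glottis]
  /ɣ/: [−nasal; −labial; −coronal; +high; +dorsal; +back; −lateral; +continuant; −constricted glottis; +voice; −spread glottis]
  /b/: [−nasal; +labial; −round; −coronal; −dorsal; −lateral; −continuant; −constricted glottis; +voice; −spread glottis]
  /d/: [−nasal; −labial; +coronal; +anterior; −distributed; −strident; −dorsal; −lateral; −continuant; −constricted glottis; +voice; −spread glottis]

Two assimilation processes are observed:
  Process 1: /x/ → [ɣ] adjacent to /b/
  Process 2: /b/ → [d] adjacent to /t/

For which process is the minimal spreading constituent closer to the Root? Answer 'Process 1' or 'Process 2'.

Process 1 alters [voice]; the lowest dominating node is [voice] (depth 4 from Root).
Process 2: the features that change are [labial], [round], [coronal], [anterior], [distributed], [strident]; the minimal node is Place (depth 3).
Place (depth 3) sits above [voice] (depth 4), making Process 2 the one with the higher spreading node.

Process 2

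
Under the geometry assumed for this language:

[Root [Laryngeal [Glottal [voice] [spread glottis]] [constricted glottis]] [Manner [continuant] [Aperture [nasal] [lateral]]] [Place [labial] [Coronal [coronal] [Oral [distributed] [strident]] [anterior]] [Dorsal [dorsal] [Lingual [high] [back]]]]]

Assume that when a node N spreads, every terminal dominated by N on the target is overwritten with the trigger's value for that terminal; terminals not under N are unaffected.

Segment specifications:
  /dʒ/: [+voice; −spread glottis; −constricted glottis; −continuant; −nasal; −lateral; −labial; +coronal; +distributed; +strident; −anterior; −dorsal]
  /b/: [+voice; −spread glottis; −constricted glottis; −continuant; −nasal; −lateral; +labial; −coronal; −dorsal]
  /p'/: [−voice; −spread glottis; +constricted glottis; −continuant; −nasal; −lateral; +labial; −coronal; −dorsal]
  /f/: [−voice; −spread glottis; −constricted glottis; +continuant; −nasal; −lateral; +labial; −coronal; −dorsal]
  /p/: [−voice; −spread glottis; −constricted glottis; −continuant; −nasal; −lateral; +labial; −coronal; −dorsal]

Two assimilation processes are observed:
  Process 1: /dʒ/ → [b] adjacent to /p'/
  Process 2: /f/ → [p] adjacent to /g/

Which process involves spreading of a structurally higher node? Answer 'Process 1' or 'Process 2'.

Process 1

Process 1: the features that change are [labial], [coronal], [anterior], [distributed], [strident]; the minimal node is Place (depth 1).
In Process 2, [continuant] changes, so the minimal spreading node is [continuant] at depth 2.
Place (depth 1) sits above [continuant] (depth 2), making Process 1 the one with the higher spreading node.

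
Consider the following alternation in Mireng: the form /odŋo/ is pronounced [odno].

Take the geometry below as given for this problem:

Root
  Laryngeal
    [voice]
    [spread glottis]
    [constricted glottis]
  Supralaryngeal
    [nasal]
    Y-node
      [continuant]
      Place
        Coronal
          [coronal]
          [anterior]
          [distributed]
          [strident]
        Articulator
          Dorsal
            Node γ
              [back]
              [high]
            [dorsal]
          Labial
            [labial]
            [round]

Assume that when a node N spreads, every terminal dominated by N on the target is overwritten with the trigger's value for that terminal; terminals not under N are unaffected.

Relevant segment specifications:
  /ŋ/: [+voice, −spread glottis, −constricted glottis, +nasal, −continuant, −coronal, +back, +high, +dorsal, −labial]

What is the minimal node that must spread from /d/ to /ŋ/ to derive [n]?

Place

Feature comparison: [coronal], [anterior], [distributed], [strident], [dorsal], [high], [back] differ between /ŋ/ and [n]; the remaining terminals match.
These terminals are all dominated by Place, and no proper subconstituent of Place covers them all; Place is their lowest common ancestor.
If Place spreads, every terminal under it takes /d/'s value, producing [n] as observed.
[nasal] stays as in /ŋ/ although /d/ differs there, so no node dominating it spread; among the remaining candidates Place is the lowest that derives the output.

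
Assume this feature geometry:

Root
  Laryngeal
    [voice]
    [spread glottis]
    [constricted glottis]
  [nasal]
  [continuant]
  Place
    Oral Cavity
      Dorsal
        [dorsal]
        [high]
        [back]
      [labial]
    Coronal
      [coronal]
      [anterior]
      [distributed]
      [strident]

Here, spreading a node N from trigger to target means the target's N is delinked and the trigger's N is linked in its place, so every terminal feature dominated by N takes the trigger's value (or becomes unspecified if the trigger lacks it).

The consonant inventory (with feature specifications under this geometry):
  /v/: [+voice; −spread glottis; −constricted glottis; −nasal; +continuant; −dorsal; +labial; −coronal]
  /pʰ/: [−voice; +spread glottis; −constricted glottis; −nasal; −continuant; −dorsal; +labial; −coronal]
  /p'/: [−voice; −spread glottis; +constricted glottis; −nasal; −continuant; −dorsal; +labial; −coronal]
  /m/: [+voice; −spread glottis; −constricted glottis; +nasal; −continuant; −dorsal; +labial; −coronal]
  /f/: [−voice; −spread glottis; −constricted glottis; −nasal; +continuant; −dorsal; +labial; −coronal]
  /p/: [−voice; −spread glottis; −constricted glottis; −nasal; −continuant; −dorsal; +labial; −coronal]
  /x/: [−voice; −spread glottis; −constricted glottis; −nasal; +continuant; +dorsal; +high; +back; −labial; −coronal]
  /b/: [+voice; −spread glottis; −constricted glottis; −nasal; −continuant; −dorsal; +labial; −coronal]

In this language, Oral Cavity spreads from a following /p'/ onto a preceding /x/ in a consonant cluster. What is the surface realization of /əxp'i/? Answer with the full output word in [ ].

[əfp'i]

Oral Cavity immediately or transitively dominates [dorsal], [high], [back], [labial].
Spreading Oral Cavity from /p'/ onto /x/ replaces those values with /p'/'s: [−dorsal], [+labial]. Features outside Oral Cavity ([voice], [spread glottis], [constricted glottis], …) stay as in /x/.
The resulting bundle matches /f/ in the inventory; substituting it for /x/ gives [əfp'i].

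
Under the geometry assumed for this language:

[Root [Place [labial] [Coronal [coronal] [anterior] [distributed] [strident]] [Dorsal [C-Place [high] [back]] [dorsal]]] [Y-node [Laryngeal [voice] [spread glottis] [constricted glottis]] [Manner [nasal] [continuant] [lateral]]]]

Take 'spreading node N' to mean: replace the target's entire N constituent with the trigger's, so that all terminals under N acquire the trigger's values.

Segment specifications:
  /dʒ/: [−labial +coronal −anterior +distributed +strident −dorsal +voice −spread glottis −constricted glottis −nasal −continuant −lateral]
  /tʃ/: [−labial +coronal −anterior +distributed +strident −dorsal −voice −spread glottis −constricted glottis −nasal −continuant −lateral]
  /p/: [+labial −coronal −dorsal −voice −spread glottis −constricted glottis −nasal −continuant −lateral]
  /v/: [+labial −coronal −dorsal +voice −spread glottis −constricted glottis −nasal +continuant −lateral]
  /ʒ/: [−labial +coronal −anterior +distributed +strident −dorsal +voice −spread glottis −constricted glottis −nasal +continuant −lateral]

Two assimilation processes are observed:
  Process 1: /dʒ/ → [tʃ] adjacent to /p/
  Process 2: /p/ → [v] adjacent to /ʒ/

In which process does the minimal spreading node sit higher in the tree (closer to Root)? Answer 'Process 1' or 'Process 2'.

Process 2

Process 1 alters [voice]; the lowest dominating node is [voice] (depth 3 from Root).
Process 2: the features that change are [voice], [continuant]; the minimal node is Y-node (depth 1).
Y-node (depth 1) sits above [voice] (depth 3), making Process 2 the one with the higher spreading node.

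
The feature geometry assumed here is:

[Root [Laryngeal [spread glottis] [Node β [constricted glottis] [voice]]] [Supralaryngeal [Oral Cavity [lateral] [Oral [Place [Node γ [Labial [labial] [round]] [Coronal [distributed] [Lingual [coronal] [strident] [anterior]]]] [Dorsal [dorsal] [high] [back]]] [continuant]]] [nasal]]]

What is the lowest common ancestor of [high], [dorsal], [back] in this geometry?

Dorsal

[high]: Root > Supralaryngeal > Oral Cavity > Oral > Place > Dorsal > [high].
[dorsal] lies under Dorsal (below Supralaryngeal).
[back]: Root > Supralaryngeal > Oral Cavity > Oral > Place > Dorsal > [back].
These paths first converge at Dorsal; no daughter of Dorsal dominates all 3 features, so Dorsal is the minimal constituent.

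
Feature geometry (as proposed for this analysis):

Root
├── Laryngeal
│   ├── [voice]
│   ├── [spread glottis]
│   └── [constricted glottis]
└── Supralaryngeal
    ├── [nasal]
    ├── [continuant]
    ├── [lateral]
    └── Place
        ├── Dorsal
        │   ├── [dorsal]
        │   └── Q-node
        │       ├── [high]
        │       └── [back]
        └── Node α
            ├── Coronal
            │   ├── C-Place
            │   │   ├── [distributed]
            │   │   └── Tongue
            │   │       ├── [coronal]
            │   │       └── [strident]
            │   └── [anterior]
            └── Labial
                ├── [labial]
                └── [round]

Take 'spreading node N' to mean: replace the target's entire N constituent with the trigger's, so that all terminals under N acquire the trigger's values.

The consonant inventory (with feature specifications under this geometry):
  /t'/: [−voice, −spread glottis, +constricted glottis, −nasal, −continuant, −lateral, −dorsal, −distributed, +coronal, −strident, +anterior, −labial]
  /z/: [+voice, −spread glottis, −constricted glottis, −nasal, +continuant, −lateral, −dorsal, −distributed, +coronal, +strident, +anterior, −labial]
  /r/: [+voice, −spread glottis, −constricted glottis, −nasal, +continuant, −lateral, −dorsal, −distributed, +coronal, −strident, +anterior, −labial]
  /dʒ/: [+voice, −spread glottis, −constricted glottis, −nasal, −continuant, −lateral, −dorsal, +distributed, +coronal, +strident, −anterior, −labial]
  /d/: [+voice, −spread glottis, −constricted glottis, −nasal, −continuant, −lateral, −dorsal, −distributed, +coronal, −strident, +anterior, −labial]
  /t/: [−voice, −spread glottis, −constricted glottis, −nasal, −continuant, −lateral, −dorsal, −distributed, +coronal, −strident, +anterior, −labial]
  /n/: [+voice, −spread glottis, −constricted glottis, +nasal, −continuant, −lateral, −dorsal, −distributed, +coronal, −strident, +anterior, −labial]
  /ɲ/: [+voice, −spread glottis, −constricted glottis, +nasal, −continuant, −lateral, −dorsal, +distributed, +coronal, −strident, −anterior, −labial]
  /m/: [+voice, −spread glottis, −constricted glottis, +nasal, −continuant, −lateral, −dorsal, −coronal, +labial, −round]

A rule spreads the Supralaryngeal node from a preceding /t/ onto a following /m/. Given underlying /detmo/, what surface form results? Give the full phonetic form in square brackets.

Terminals under Supralaryngeal in this geometry: [nasal], [continuant], [lateral], [dorsal], [high], [back], [distributed], [coronal], [strident], [anterior], [labial], [round].
The target acquires /t/'s values for everything under Supralaryngeal — [−nasal], [−continuant], [−lateral], [−dorsal], [−distributed], [+coronal], [−strident], [+anterior], [−labial] — while keeping its own [voice], [spread glottis], [constricted glottis].
Among the inventory, only /d/ has exactly this specification, giving the surface form [detdo].

[detdo]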